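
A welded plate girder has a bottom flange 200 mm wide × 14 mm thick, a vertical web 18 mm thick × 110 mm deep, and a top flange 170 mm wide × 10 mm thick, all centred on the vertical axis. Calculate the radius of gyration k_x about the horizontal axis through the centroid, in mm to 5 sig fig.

k_x ≈ 52.922 mm

Treat the section as a set of non-overlapping primitives; coordinates are from the bounding-box lower-left.
Bottom plate: 200 × 14, A = 2 800 mm², y = 7 mm, Ī = 45733.33 mm⁴.
Web plate: 18 × 110, A = 1 980 mm², y = 69 mm, Ī = 1 996 500 mm⁴.
Top plate: 170 × 10, A = 1 700 mm², y = 129 mm, Ī = 14166.67 mm⁴.
Centroid: ȳ = ΣA·y / ΣA = 57.95062 mm.
Transfer each piece to the horizontal axis through the centroid using Ī + A·d² with d = y − 57.95062:
  bottom plate: d = -50.95062 mm → contributes +7 314 436 mm⁴
  web plate: d = 11.04938 mm → contributes +2 238 236 mm⁴
  top plate: d = 71.04938 mm → contributes +8 595 792 mm⁴
Total I = 18 148 464 mm⁴.
Radius of gyration: k = √(I/A) = √(18 148 464 / 6 480) = 52.92154 mm.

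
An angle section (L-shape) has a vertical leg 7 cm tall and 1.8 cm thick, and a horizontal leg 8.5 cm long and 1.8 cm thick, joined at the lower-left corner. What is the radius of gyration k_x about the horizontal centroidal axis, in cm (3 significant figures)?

k_x ≈ 1.98 cm

Decompose the section into non-overlapping parts with the origin at the bottom-left of its bounding rectangle.
Vertical leg: 1.8 × 7, A = 12.6 cm², y = 3.5 cm, Ī = 51.45 cm⁴.
Horizontal leg (remainder): 6.7 × 1.8, A = 12.06 cm², y = 0.9 cm, Ī = 3.2562 cm⁴.
Centroid: ȳ = ΣA·y / ΣA = 2.2285 cm.
Transfer each piece to the horizontal centroidal axis using Ī + A·d² with d = y − 2.2285:
  vertical leg: d = 1.2715 cm → contributes +71.822 cm⁴
  horizontal leg (remainder): d = -1.3285 cm → contributes +24.54 cm⁴
Total I = 96.362 cm⁴.
Radius of gyration: k = √(I/A) = √(96.362 / 24.66) = 1.9768 cm.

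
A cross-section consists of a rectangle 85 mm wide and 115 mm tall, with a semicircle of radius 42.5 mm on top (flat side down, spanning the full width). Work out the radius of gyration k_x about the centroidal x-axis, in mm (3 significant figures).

k_x ≈ 43.3 mm

Split into non-overlapping primitives; take the origin at the lower-left of the bounding box.
Rectangular body: 85 × 115, A = 9 775 mm², y = 57.5 mm, Ī = 10 772 865 mm⁴.
Semicircular cap: semicircle r = 42.5, A = 2837.3 mm², y = 133.04 mm, Ī = 358 086 mm⁴.
Centroid: ȳ = ΣA·y / ΣA = 74.493 mm.
Transfer each piece to the centroidal x-axis using Ī + A·d² with d = y − 74.493:
  rectangular body: d = -16.993 mm → contributes +13 595 488 mm⁴
  semicircular cap: d = 58.545 mm → contributes +10 082 691 mm⁴
Total I = 23 678 180 mm⁴.
Radius of gyration: k = √(I/A) = √(23 678 180 / 12 612) = 43.329 mm.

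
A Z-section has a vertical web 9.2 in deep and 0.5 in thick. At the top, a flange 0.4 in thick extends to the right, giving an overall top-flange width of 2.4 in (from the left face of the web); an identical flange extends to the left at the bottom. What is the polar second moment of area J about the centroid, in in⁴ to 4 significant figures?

Treat the section as a set of non-overlapping primitives; coordinates are from the bounding-box lower-left.
Web: 0.5 × 9.2, A = 4.6 in², y = 4.6 in, Ī = 32.4453 in⁴.
Top flange (beyond web): 1.9 × 0.4, A = 0.76 in², y = 9 in, Ī = 0.0101333 in⁴.
Bottom flange (beyond web): 1.9 × 0.4, A = 0.76 in², y = 0.2 in, Ī = 0.0101333 in⁴.
Centroid: ȳ = ΣA·y / ΣA = 4.6 in.
Transfer each piece to the centroidal x-axis using Ī + A·d² with d = y − 4.6:
  web: d = 0 in → contributes +32.4453 in⁴
  top flange (beyond web): d = 4.4 in → contributes +14.7237 in⁴
  bottom flange (beyond web): d = -4.4 in → contributes +14.7237 in⁴
Total I = 61.8928 in⁴.
For the y-axis: x̄ = 2.15 in.
Repeating about the centroidal y-axis gives I_y = 2.7419 in⁴.
Polar second moment: J = I_x + I_y = 64.6347 in⁴.

J ≈ 64.63 in⁴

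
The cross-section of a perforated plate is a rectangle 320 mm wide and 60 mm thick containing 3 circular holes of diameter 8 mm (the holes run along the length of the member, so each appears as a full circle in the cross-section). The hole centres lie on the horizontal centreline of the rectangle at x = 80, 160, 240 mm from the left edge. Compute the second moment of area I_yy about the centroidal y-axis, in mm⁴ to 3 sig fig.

Decompose the section into non-overlapping parts with the origin at the bottom-left of its bounding rectangle.
Plate: 320 × 60, A = 19 200 mm², x = 160 mm, Ī = 163 840 000 mm⁴.
Hole 1 (subtracted): ⌀8, A = 50.265 mm², x = 80 mm, Ī = 201.06 mm⁴.
Hole 2 (subtracted): ⌀8, A = 50.265 mm², x = 160 mm, Ī = 201.06 mm⁴.
Hole 3 (subtracted): ⌀8, A = 50.265 mm², x = 240 mm, Ī = 201.06 mm⁴.
By symmetry the centroid is at mid-width, x̄ = 160 mm.
Transfer each piece to the centroidal y-axis using Ī + A·d² with d = x − 160:
  plate: d = 0 mm → contributes +163 840 000 mm⁴
  hole 1: d = -80 mm → contributes −321 900 mm⁴
  hole 2: d = 0 mm → contributes −201.06 mm⁴
  hole 3: d = 80 mm → contributes −321 900 mm⁴
Total I = 163 195 999 mm⁴.

I_yy ≈ 1.63 × 10⁸ mm⁴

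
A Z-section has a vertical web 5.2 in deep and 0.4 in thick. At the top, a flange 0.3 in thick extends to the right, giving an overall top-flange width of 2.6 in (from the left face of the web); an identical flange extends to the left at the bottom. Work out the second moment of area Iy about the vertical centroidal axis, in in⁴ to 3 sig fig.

Iy ≈ 2.79 in⁴

Decompose the section into non-overlapping parts with the origin at the bottom-left of its bounding rectangle.
Web: 0.4 × 5.2, A = 2.08 in², x = 2.4 in, Ī = 0.027733 in⁴.
Top flange (beyond web): 2.2 × 0.3, A = 0.66 in², x = 3.7 in, Ī = 0.2662 in⁴.
Bottom flange (beyond web): 2.2 × 0.3, A = 0.66 in², x = 1.1 in, Ī = 0.2662 in⁴.
Centroid: x̄ = ΣA·x / ΣA = 2.4 in.
Transfer each piece to the vertical centroidal axis using Ī + A·d² with d = x − 2.4:
  web: d = 0 in → contributes +0.027733 in⁴
  top flange (beyond web): d = 1.3 in → contributes +1.3816 in⁴
  bottom flange (beyond web): d = -1.3 in → contributes +1.3816 in⁴
Total I = 2.7909 in⁴.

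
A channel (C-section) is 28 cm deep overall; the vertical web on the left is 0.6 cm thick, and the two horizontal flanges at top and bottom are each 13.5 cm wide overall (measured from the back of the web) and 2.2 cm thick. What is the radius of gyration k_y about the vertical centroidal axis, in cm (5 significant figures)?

k_y ≈ 4.3286 cm

Split into non-overlapping primitives; take the origin at the lower-left of the bounding box.
Web: 0.6 × 28, A = 16.8 cm², x = 0.3 cm, Ī = 0.504 cm⁴.
Top flange (beyond web): 12.9 × 2.2, A = 28.38 cm², x = 7.05 cm, Ī = 393.5597 cm⁴.
Bottom flange (beyond web): 12.9 × 2.2, A = 28.38 cm², x = 7.05 cm, Ī = 393.5597 cm⁴.
Centroid: x̄ = ΣA·x / ΣA = 5.508401 cm.
Transfer each piece to the vertical centroidal axis using Ī + A·d² with d = x − 5.508401:
  web: d = -5.208401 cm → contributes +456.2451 cm⁴
  top flange (beyond web): d = 1.541599 cm → contributes +461.0055 cm⁴
  bottom flange (beyond web): d = 1.541599 cm → contributes +461.0055 cm⁴
Total I = 1378.256 cm⁴.
Radius of gyration: k = √(I/A) = √(1378.256 / 73.56) = 4.328566 cm.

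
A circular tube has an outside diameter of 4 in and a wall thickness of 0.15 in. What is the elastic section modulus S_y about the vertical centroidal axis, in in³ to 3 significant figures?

S_y ≈ 1.68 in³

Break the section into simple shapes (no overlaps), measuring from the bottom-left corner of the bounding box.
Outer circle: ⌀4, A = 12.566 in², x = 2 in, Ī = 12.566 in⁴.
Bore (subtracted): ⌀3.7, A = 10.752 in², x = 2 in, Ī = 9.1998 in⁴.
By symmetry the centroid is at mid-width, x̄ = 2 in.
All pieces are centred on the vertical centroidal axis, so I = ΣĪ (holes subtracted) = 3.3666 in⁴.
Extreme fibre distance c = 2 in; S = I/c = 1.6833 in³.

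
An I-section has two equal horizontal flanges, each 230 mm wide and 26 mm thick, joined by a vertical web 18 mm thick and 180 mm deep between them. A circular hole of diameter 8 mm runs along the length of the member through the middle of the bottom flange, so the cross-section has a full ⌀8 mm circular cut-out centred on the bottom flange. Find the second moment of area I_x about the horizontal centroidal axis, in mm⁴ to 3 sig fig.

Treat the section as a set of non-overlapping primitives; coordinates are from the bounding-box lower-left.
Bottom flange: 230 × 26, A = 5 980 mm², y = 13 mm, Ī = 336 873 mm⁴.
Web: 18 × 180, A = 3 240 mm², y = 116 mm, Ī = 8 748 000 mm⁴.
Top flange: 230 × 26, A = 5 980 mm², y = 219 mm, Ī = 336 873 mm⁴.
Hole (subtracted): ⌀8, A = 50.265 mm², y = 13 mm, Ī = 201.06 mm⁴.
Centroid: ȳ = ΣA·y / ΣA = 116.34 mm.
Transfer each piece to the horizontal centroidal axis using Ī + A·d² with d = y − 116.34:
  bottom flange: d = -103.34 mm → contributes +64 200 380 mm⁴
  web: d = -0.34174 mm → contributes +8 748 378 mm⁴
  top flange: d = 102.66 mm → contributes +63 358 403 mm⁴
  hole: d = -103.34 mm → contributes −537 012 mm⁴
Total I = 135 770 150 mm⁴.

I_x ≈ 1.36 × 10⁸ mm⁴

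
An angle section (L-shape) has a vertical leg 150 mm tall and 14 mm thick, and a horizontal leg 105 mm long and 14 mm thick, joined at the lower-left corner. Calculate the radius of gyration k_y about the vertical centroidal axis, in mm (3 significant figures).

k_y ≈ 30.3 mm

Split into non-overlapping primitives; take the origin at the lower-left of the bounding box.
Vertical leg: 14 × 150, A = 2 100 mm², x = 7 mm, Ī = 34 300 mm⁴.
Horizontal leg (remainder): 91 × 14, A = 1 274 mm², x = 59.5 mm, Ī = 879 166 mm⁴.
Centroid: x̄ = ΣA·x / ΣA = 26.824 mm.
Transfer each piece to the vertical centroidal axis using Ī + A·d² with d = x − 26.824:
  vertical leg: d = -19.824 mm → contributes +859 552 mm⁴
  horizontal leg (remainder): d = 32.676 mm → contributes +2 239 472 mm⁴
Total I = 3 099 024 mm⁴.
Radius of gyration: k = √(I/A) = √(3 099 024 / 3 374) = 30.307 mm.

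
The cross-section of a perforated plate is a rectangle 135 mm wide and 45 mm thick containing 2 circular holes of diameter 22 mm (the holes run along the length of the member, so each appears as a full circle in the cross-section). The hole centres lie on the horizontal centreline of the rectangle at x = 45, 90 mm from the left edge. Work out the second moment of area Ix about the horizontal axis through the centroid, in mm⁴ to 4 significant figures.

Break the section into simple shapes (no overlaps), measuring from the bottom-left corner of the bounding box.
Plate: 135 × 45, A = 6 075 mm², y = 22.5 mm, Ī = 1 025 156 mm⁴.
Hole 1 (subtracted): ⌀22, A = 380.133 mm², y = 22.5 mm, Ī = 11 499 mm⁴.
Hole 2 (subtracted): ⌀22, A = 380.133 mm², y = 22.5 mm, Ī = 11 499 mm⁴.
By symmetry the centroid is at mid-height, ȳ = 22.5 mm.
All pieces are centred on the horizontal axis through the centroid, so I = ΣĪ (holes subtracted) = 1 002 158 mm⁴.

Ix ≈ 1.002 × 10⁶ mm⁴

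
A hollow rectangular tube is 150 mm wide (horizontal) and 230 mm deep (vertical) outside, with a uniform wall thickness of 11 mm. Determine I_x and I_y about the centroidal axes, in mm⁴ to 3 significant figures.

Break the section into simple shapes (no overlaps), measuring from the bottom-left corner of the bounding box.
Outer rectangle: 150 × 230, A = 34 500 mm², y = 115 mm, Ī = 152 087 500 mm⁴.
Inner void (subtracted): 128 × 208, A = 26 624 mm², y = 115 mm, Ī = 95 988 395 mm⁴.
By symmetry the centroid is at mid-height, ȳ = 115 mm.
All pieces are centred on the centroidal x-axis, so I = ΣĪ (holes subtracted) = 56 099 105 mm⁴.
Repeating about the centroidal y-axis gives I_y = 28 336 865 mm⁴.

I_x ≈ 5.61 × 10⁷ mm⁴, I_y ≈ 2.83 × 10⁷ mm⁴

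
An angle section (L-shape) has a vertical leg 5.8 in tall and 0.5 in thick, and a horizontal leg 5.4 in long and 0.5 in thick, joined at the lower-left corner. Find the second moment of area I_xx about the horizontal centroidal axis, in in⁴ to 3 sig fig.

I_xx ≈ 17.5 in⁴

Split into non-overlapping primitives; take the origin at the lower-left of the bounding box.
Vertical leg: 0.5 × 5.8, A = 2.9 in², y = 2.9 in, Ī = 8.1297 in⁴.
Horizontal leg (remainder): 4.9 × 0.5, A = 2.45 in², y = 0.25 in, Ī = 0.051042 in⁴.
Centroid: ȳ = ΣA·y / ΣA = 1.6864 in.
Transfer each piece to the horizontal centroidal axis using Ī + A·d² with d = y − 1.6864:
  vertical leg: d = 1.2136 in → contributes +12.401 in⁴
  horizontal leg (remainder): d = -1.4364 in → contributes +5.1063 in⁴
Total I = 17.507 in⁴.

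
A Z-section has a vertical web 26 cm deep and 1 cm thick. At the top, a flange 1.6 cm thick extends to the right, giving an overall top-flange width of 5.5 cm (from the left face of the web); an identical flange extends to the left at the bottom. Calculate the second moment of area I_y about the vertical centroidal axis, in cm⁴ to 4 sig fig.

I_y ≈ 135.4 cm⁴

Treat the section as a set of non-overlapping primitives; coordinates are from the bounding-box lower-left.
Web: 1 × 26, A = 26 cm², x = 5 cm, Ī = 2.16667 cm⁴.
Top flange (beyond web): 4.5 × 1.6, A = 7.2 cm², x = 7.75 cm, Ī = 12.15 cm⁴.
Bottom flange (beyond web): 4.5 × 1.6, A = 7.2 cm², x = 2.25 cm, Ī = 12.15 cm⁴.
Centroid: x̄ = ΣA·x / ΣA = 5 cm.
Transfer each piece to the vertical centroidal axis using Ī + A·d² with d = x − 5:
  web: d = 0 cm → contributes +2.16667 cm⁴
  top flange (beyond web): d = 2.75 cm → contributes +66.6 cm⁴
  bottom flange (beyond web): d = -2.75 cm → contributes +66.6 cm⁴
Total I = 135.367 cm⁴.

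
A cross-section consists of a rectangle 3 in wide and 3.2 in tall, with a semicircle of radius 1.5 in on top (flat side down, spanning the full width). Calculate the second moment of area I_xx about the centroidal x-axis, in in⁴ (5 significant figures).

I_xx ≈ 21.670 in⁴

Split into non-overlapping primitives; take the origin at the lower-left of the bounding box.
Rectangular body: 3 × 3.2, A = 9.6 in², y = 1.6 in, Ī = 8.192 in⁴.
Semicircular cap: semicircle r = 1.5, A = 3.534292 in², y = 3.83662 in, Ī = 0.5556446 in⁴.
Centroid: ȳ = ΣA·y / ΣA = 2.201849 in.
Transfer each piece to the centroidal x-axis using Ī + A·d² with d = y − 2.201849:
  rectangular body: d = -0.6018495 in → contributes +11.66934 in⁴
  semicircular cap: d = 1.63477 in → contributes +10.00095 in⁴
Total I = 21.67029 in⁴.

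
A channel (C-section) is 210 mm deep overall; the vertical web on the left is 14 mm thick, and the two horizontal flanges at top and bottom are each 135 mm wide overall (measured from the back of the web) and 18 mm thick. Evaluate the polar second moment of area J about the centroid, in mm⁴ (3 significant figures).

J ≈ 6.44 × 10⁷ mm⁴

Treat the section as a set of non-overlapping primitives; coordinates are from the bounding-box lower-left.
Web: 14 × 210, A = 2 940 mm², y = 105 mm, Ī = 10 804 500 mm⁴.
Top flange (beyond web): 121 × 18, A = 2 178 mm², y = 201 mm, Ī = 58 806 mm⁴.
Bottom flange (beyond web): 121 × 18, A = 2 178 mm², y = 9 mm, Ī = 58 806 mm⁴.
By symmetry the centroid is at mid-height, ȳ = 105 mm.
Transfer each piece to the centroidal x-axis using Ī + A·d² with d = y − 105:
  web: d = 0 mm → contributes +10 804 500 mm⁴
  top flange (beyond web): d = 96 mm → contributes +20 131 254 mm⁴
  bottom flange (beyond web): d = -96 mm → contributes +20 131 254 mm⁴
Total I = 51 067 008 mm⁴.
For the y-axis: x̄ = 47.3 mm.
Repeating about the centroidal y-axis gives I_y = 13 360 271 mm⁴.
Polar second moment: J = I_x + I_y = 64 427 279 mm⁴.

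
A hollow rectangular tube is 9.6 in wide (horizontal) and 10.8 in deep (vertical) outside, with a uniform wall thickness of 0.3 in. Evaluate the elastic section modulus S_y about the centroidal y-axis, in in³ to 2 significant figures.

Decompose the section into non-overlapping parts with the origin at the bottom-left of its bounding rectangle.
Outer rectangle: 9.6 × 10.8, A = 103.7 in², x = 4.8 in, Ī = 796.3 in⁴.
Inner void (subtracted): 9 × 10.2, A = 91.8 in², x = 4.8 in, Ī = 619.7 in⁴.
By symmetry the centroid is at mid-width, x̄ = 4.8 in.
All pieces are centred on the centroidal y-axis, so I = ΣĪ (holes subtracted) = 176.6 in⁴.
Extreme fibre distance c = 4.8 in; S = I/c = 36.79 in³.

S_y ≈ 37 in³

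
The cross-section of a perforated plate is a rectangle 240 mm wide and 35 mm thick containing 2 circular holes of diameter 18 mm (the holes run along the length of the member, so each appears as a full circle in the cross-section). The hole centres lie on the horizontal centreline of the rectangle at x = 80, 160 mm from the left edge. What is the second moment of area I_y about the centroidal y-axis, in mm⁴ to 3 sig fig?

Decompose the section into non-overlapping parts with the origin at the bottom-left of its bounding rectangle.
Plate: 240 × 35, A = 8 400 mm², x = 120 mm, Ī = 40 320 000 mm⁴.
Hole 1 (subtracted): ⌀18, A = 254.47 mm², x = 80 mm, Ī = 5 153 mm⁴.
Hole 2 (subtracted): ⌀18, A = 254.47 mm², x = 160 mm, Ī = 5 153 mm⁴.
By symmetry the centroid is at mid-width, x̄ = 120 mm.
Transfer each piece to the centroidal y-axis using Ī + A·d² with d = x − 120:
  plate: d = 0 mm → contributes +40 320 000 mm⁴
  hole 1: d = -40 mm → contributes −412 303 mm⁴
  hole 2: d = 40 mm → contributes −412 303 mm⁴
Total I = 39 495 393 mm⁴.

I_y ≈ 3.95 × 10⁷ mm⁴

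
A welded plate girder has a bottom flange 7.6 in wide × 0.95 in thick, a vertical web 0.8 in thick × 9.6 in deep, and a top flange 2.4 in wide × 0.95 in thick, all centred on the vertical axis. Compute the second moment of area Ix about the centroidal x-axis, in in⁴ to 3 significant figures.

Decompose the section into non-overlapping parts with the origin at the bottom-left of its bounding rectangle.
Bottom plate: 7.6 × 0.95, A = 7.22 in², y = 0.475 in, Ī = 0.543 in⁴.
Web plate: 0.8 × 9.6, A = 7.68 in², y = 5.75 in, Ī = 58.982 in⁴.
Top plate: 2.4 × 0.95, A = 2.28 in², y = 11.025 in, Ī = 0.17148 in⁴.
Centroid: ȳ = ΣA·y / ΣA = 4.2332 in.
Transfer each piece to the centroidal x-axis using Ī + A·d² with d = y − 4.2332:
  bottom plate: d = -3.7582 in → contributes +102.52 in⁴
  web plate: d = 1.5168 in → contributes +76.651 in⁴
  top plate: d = 6.7918 in → contributes +105.34 in⁴
Total I = 284.51 in⁴.

Ix ≈ 285 in⁴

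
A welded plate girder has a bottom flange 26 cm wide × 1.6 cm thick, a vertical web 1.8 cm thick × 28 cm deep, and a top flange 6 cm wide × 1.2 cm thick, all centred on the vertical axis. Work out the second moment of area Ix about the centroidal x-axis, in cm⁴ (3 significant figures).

Break the section into simple shapes (no overlaps), measuring from the bottom-left corner of the bounding box.
Bottom plate: 26 × 1.6, A = 41.6 cm², y = 0.8 cm, Ī = 8.8747 cm⁴.
Web plate: 1.8 × 28, A = 50.4 cm², y = 15.6 cm, Ī = 3292.8 cm⁴.
Top plate: 6 × 1.2, A = 7.2 cm², y = 30.2 cm, Ī = 0.864 cm⁴.
Centroid: ȳ = ΣA·y / ΣA = 10.453 cm.
Transfer each piece to the centroidal x-axis using Ī + A·d² with d = y − 10.453:
  bottom plate: d = -9.6532 cm → contributes +3885.4 cm⁴
  web plate: d = 5.1468 cm → contributes +4627.9 cm⁴
  top plate: d = 19.747 cm → contributes +2808.4 cm⁴
Total I = 11 322 cm⁴.

Ix ≈ 1.13 × 10⁴ cm⁴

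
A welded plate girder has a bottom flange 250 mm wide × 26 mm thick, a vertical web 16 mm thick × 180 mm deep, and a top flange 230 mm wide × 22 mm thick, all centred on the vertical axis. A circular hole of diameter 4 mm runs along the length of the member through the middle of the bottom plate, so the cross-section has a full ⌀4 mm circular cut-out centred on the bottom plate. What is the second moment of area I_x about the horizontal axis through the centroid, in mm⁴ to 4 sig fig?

Decompose the section into non-overlapping parts with the origin at the bottom-left of its bounding rectangle.
Bottom plate: 250 × 26, A = 6 500 mm², y = 13 mm, Ī = 366 167 mm⁴.
Web plate: 16 × 180, A = 2 880 mm², y = 116 mm, Ī = 7 776 000 mm⁴.
Top plate: 230 × 22, A = 5 060 mm², y = 217 mm, Ī = 204 087 mm⁴.
Hole (subtracted): ⌀4, A = 12.5664 mm², y = 13 mm, Ī = 12.5664 mm⁴.
Centroid: ȳ = ΣA·y / ΣA = 105.108 mm.
Transfer each piece to the horizontal axis through the centroid using Ī + A·d² with d = y − 105.108:
  bottom plate: d = -92.1079 mm → contributes +55 511 240 mm⁴
  web plate: d = 10.8921 mm → contributes +8 117 680 mm⁴
  top plate: d = 111.892 mm → contributes +63 554 536 mm⁴
  hole: d = -92.1079 mm → contributes −106 624 mm⁴
Total I = 127 076 831 mm⁴.

I_x ≈ 1.271 × 10⁸ mm⁴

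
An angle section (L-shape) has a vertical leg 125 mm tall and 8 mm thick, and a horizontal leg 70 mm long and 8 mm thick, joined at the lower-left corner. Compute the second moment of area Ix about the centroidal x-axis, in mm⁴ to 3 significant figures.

Decompose the section into non-overlapping parts with the origin at the bottom-left of its bounding rectangle.
Vertical leg: 8 × 125, A = 1 000 mm², y = 62.5 mm, Ī = 1 302 083 mm⁴.
Horizontal leg (remainder): 62 × 8, A = 496 mm², y = 4 mm, Ī = 2645.3 mm⁴.
Centroid: ȳ = ΣA·y / ΣA = 43.104 mm.
Transfer each piece to the centroidal x-axis using Ī + A·d² with d = y − 43.104:
  vertical leg: d = 19.396 mm → contributes +1 678 277 mm⁴
  horizontal leg (remainder): d = -39.104 mm → contributes +761 101 mm⁴
Total I = 2 439 378 mm⁴.

Ix ≈ 2.44 × 10⁶ mm⁴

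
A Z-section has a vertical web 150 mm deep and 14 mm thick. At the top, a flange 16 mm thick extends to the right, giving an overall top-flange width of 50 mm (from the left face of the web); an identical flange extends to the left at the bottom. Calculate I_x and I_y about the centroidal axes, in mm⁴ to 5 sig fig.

Break the section into simple shapes (no overlaps), measuring from the bottom-left corner of the bounding box.
Web: 14 × 150, A = 2 100 mm², y = 75 mm, Ī = 3 937 500 mm⁴.
Top flange (beyond web): 36 × 16, A = 576 mm², y = 142 mm, Ī = 12 288 mm⁴.
Bottom flange (beyond web): 36 × 16, A = 576 mm², y = 8 mm, Ī = 12 288 mm⁴.
Centroid: ȳ = ΣA·y / ΣA = 75 mm.
Transfer each piece to the centroidal x-axis using Ī + A·d² with d = y − 75:
  web: d = 0 mm → contributes +3 937 500 mm⁴
  top flange (beyond web): d = 67 mm → contributes +2 597 952 mm⁴
  bottom flange (beyond web): d = -67 mm → contributes +2 597 952 mm⁴
Total I = 9 133 404 mm⁴.
For the y-axis: x̄ = 43 mm.
Repeating about the centroidal y-axis gives I_y = 878 716 mm⁴.

I_x ≈ 9.1334 × 10⁶ mm⁴, I_y ≈ 8.7872 × 10⁵ mm⁴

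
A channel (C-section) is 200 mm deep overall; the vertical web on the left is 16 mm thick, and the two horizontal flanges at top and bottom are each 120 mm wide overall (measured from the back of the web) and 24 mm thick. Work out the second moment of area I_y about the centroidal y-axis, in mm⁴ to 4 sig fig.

I_y ≈ 1.159 × 10⁷ mm⁴

Break the section into simple shapes (no overlaps), measuring from the bottom-left corner of the bounding box.
Web: 16 × 200, A = 3 200 mm², x = 8 mm, Ī = 68266.7 mm⁴.
Top flange (beyond web): 104 × 24, A = 2 496 mm², x = 68 mm, Ī = 2 249 728 mm⁴.
Bottom flange (beyond web): 104 × 24, A = 2 496 mm², x = 68 mm, Ī = 2 249 728 mm⁴.
Centroid: x̄ = ΣA·x / ΣA = 44.5625 mm.
Transfer each piece to the centroidal y-axis using Ī + A·d² with d = x − 44.5625:
  web: d = -36.5625 mm → contributes +4 346 079 mm⁴
  top flange (beyond web): d = 23.4375 mm → contributes +3 620 822 mm⁴
  bottom flange (beyond web): d = 23.4375 mm → contributes +3 620 822 mm⁴
Total I = 11 587 723 mm⁴.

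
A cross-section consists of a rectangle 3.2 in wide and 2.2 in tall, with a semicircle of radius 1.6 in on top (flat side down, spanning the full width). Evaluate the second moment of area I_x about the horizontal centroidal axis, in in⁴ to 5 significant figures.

Treat the section as a set of non-overlapping primitives; coordinates are from the bounding-box lower-left.
Rectangular body: 3.2 × 2.2, A = 7.04 in², y = 1.1 in, Ī = 2.839467 in⁴.
Semicircular cap: semicircle r = 1.6, A = 4.021239 in², y = 2.879061 in, Ī = 0.7193032 in⁴.
Centroid: ȳ = ΣA·y / ΣA = 1.746766 in.
Transfer each piece to the horizontal centroidal axis using Ī + A·d² with d = y − 1.746766:
  rectangular body: d = -0.6467656 in → contributes +5.78434 in⁴
  semicircular cap: d = 1.132295 in → contributes +5.874905 in⁴
Total I = 11.65924 in⁴.

I_x ≈ 11.659 in⁴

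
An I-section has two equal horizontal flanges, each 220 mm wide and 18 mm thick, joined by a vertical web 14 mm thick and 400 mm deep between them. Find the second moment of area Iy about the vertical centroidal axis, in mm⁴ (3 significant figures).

Iy ≈ 3.20 × 10⁷ mm⁴

Treat the section as a set of non-overlapping primitives; coordinates are from the bounding-box lower-left.
Bottom flange: 220 × 18, A = 3 960 mm², x = 110 mm, Ī = 15 972 000 mm⁴.
Web: 14 × 400, A = 5 600 mm², x = 110 mm, Ī = 91 467 mm⁴.
Top flange: 220 × 18, A = 3 960 mm², x = 110 mm, Ī = 15 972 000 mm⁴.
By symmetry the centroid is at mid-width, x̄ = 110 mm.
All pieces are centred on the vertical centroidal axis, so I = ΣĪ = 32 035 467 mm⁴.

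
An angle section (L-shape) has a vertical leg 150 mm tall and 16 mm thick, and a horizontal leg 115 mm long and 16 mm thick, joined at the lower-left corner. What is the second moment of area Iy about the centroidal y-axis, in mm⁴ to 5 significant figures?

Break the section into simple shapes (no overlaps), measuring from the bottom-left corner of the bounding box.
Vertical leg: 16 × 150, A = 2 400 mm², x = 8 mm, Ī = 51 200 mm⁴.
Horizontal leg (remainder): 99 × 16, A = 1 584 mm², x = 65.5 mm, Ī = 1 293 732 mm⁴.
Centroid: x̄ = ΣA·x / ΣA = 30.86145 mm.
Transfer each piece to the centroidal y-axis using Ī + A·d² with d = x − 30.86145:
  vertical leg: d = -22.86145 mm → contributes +1 305 550 mm⁴
  horizontal leg (remainder): d = 34.63855 mm → contributes +3 194 262 mm⁴
Total I = 4 499 812 mm⁴.

Iy ≈ 4.4998 × 10⁶ mm⁴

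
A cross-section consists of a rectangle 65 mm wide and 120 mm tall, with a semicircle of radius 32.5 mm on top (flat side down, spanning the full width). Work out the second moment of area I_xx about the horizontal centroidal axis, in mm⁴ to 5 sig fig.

Decompose the section into non-overlapping parts with the origin at the bottom-left of its bounding rectangle.
Rectangular body: 65 × 120, A = 7 800 mm², y = 60 mm, Ī = 9 360 000 mm⁴.
Semicircular cap: semicircle r = 32.5, A = 1659.154 mm², y = 133.7934 mm, Ī = 122451.9 mm⁴.
Centroid: ȳ = ΣA·y / ΣA = 72.94351 mm.
Transfer each piece to the horizontal centroidal axis using Ī + A·d² with d = y − 72.94351:
  rectangular body: d = -12.94351 mm → contributes +10 666 768 mm⁴
  semicircular cap: d = 60.84992 mm → contributes +6 265 821 mm⁴
Total I = 16 932 590 mm⁴.

I_xx ≈ 1.6933 × 10⁷ mm⁴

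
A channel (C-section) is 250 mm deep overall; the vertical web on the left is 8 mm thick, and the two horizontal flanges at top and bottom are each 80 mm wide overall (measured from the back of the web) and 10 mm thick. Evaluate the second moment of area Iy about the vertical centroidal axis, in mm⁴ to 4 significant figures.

Break the section into simple shapes (no overlaps), measuring from the bottom-left corner of the bounding box.
Web: 8 × 250, A = 2 000 mm², x = 4 mm, Ī = 10666.7 mm⁴.
Top flange (beyond web): 72 × 10, A = 720 mm², x = 44 mm, Ī = 311 040 mm⁴.
Bottom flange (beyond web): 72 × 10, A = 720 mm², x = 44 mm, Ī = 311 040 mm⁴.
Centroid: x̄ = ΣA·x / ΣA = 20.7442 mm.
Transfer each piece to the vertical centroidal axis using Ī + A·d² with d = x − 20.7442:
  web: d = -16.7442 mm → contributes +571 402 mm⁴
  top flange (beyond web): d = 23.2558 mm → contributes +700 440 mm⁴
  bottom flange (beyond web): d = 23.2558 mm → contributes +700 440 mm⁴
Total I = 1 972 282 mm⁴.

Iy ≈ 1.972 × 10⁶ mm⁴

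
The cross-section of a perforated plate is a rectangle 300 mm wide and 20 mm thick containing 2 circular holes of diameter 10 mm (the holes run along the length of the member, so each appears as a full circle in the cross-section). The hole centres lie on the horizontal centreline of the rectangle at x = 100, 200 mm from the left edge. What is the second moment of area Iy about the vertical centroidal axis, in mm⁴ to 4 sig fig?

Decompose the section into non-overlapping parts with the origin at the bottom-left of its bounding rectangle.
Plate: 300 × 20, A = 6 000 mm², x = 150 mm, Ī = 45 000 000 mm⁴.
Hole 1 (subtracted): ⌀10, A = 78.5398 mm², x = 100 mm, Ī = 490.874 mm⁴.
Hole 2 (subtracted): ⌀10, A = 78.5398 mm², x = 200 mm, Ī = 490.874 mm⁴.
By symmetry the centroid is at mid-width, x̄ = 150 mm.
Transfer each piece to the vertical centroidal axis using Ī + A·d² with d = x − 150:
  plate: d = 0 mm → contributes +45 000 000 mm⁴
  hole 1: d = -50 mm → contributes −196 840 mm⁴
  hole 2: d = 50 mm → contributes −196 840 mm⁴
Total I = 44 606 319 mm⁴.

Iy ≈ 4.461 × 10⁷ mm⁴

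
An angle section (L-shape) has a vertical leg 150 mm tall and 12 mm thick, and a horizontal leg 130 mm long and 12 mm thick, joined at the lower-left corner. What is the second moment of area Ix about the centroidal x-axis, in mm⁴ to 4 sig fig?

Ix ≈ 7.165 × 10⁶ mm⁴

Decompose the section into non-overlapping parts with the origin at the bottom-left of its bounding rectangle.
Vertical leg: 12 × 150, A = 1 800 mm², y = 75 mm, Ī = 3 375 000 mm⁴.
Horizontal leg (remainder): 118 × 12, A = 1 416 mm², y = 6 mm, Ī = 16 992 mm⁴.
Centroid: ȳ = ΣA·y / ΣA = 44.6194 mm.
Transfer each piece to the centroidal x-axis using Ī + A·d² with d = y − 44.6194:
  vertical leg: d = 30.3806 mm → contributes +5 036 365 mm⁴
  horizontal leg (remainder): d = -38.6194 mm → contributes +2 128 897 mm⁴
Total I = 7 165 262 mm⁴.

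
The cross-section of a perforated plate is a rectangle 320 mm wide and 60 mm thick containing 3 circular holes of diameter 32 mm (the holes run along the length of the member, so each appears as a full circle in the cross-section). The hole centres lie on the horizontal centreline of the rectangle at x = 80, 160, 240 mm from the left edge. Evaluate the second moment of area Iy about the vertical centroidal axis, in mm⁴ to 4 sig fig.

Iy ≈ 1.534 × 10⁸ mm⁴

Split into non-overlapping primitives; take the origin at the lower-left of the bounding box.
Plate: 320 × 60, A = 19 200 mm², x = 160 mm, Ī = 163 840 000 mm⁴.
Hole 1 (subtracted): ⌀32, A = 804.248 mm², x = 80 mm, Ī = 51471.9 mm⁴.
Hole 2 (subtracted): ⌀32, A = 804.248 mm², x = 160 mm, Ī = 51471.9 mm⁴.
Hole 3 (subtracted): ⌀32, A = 804.248 mm², x = 240 mm, Ī = 51471.9 mm⁴.
By symmetry the centroid is at mid-width, x̄ = 160 mm.
Transfer each piece to the vertical centroidal axis using Ī + A·d² with d = x − 160:
  plate: d = 0 mm → contributes +163 840 000 mm⁴
  hole 1: d = -80 mm → contributes −5 198 657 mm⁴
  hole 2: d = 0 mm → contributes −51471.9 mm⁴
  hole 3: d = 80 mm → contributes −5 198 657 mm⁴
Total I = 153 391 214 mm⁴.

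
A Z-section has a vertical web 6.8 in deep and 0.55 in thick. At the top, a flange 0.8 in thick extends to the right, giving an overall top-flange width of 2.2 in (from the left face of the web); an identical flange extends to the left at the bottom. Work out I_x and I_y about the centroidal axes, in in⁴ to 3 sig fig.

I_x ≈ 38.3 in⁴, I_y ≈ 3.89 in⁴

Break the section into simple shapes (no overlaps), measuring from the bottom-left corner of the bounding box.
Web: 0.55 × 6.8, A = 3.74 in², y = 3.4 in, Ī = 14.411 in⁴.
Top flange (beyond web): 1.65 × 0.8, A = 1.32 in², y = 6.4 in, Ī = 0.0704 in⁴.
Bottom flange (beyond web): 1.65 × 0.8, A = 1.32 in², y = 0.4 in, Ī = 0.0704 in⁴.
Centroid: ȳ = ΣA·y / ΣA = 3.4 in.
Transfer each piece to the centroidal x-axis using Ī + A·d² with d = y − 3.4:
  web: d = 0 in → contributes +14.411 in⁴
  top flange (beyond web): d = 3 in → contributes +11.95 in⁴
  bottom flange (beyond web): d = -3 in → contributes +11.95 in⁴
Total I = 38.312 in⁴.
For the y-axis: x̄ = 1.925 in.
Repeating about the centroidal y-axis gives I_y = 3.8876 in⁴.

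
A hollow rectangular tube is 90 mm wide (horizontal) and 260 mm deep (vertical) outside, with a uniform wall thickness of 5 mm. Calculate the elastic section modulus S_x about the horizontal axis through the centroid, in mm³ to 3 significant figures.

S_x ≈ 2.13 × 10⁵ mm³

Split into non-overlapping primitives; take the origin at the lower-left of the bounding box.
Outer rectangle: 90 × 260, A = 23 400 mm², y = 130 mm, Ī = 131 820 000 mm⁴.
Inner void (subtracted): 80 × 250, A = 20 000 mm², y = 130 mm, Ī = 104 166 667 mm⁴.
By symmetry the centroid is at mid-height, ȳ = 130 mm.
All pieces are centred on the horizontal axis through the centroid, so I = ΣĪ (holes subtracted) = 27 653 333 mm⁴.
Extreme fibre distance c = 130 mm; S = I/c = 212 718 mm³.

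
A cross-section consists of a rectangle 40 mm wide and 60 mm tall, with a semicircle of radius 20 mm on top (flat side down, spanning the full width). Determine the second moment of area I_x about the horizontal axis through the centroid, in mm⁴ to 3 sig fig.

I_x ≈ 1.48 × 10⁶ mm⁴

Break the section into simple shapes (no overlaps), measuring from the bottom-left corner of the bounding box.
Rectangular body: 40 × 60, A = 2 400 mm², y = 30 mm, Ī = 720 000 mm⁴.
Semicircular cap: semicircle r = 20, A = 628.32 mm², y = 68.488 mm, Ī = 17 561 mm⁴.
Centroid: ȳ = ΣA·y / ΣA = 37.986 mm.
Transfer each piece to the horizontal axis through the centroid using Ī + A·d² with d = y − 37.986:
  rectangular body: d = -7.9856 mm → contributes +873 047 mm⁴
  semicircular cap: d = 30.503 mm → contributes +602 157 mm⁴
Total I = 1 475 204 mm⁴.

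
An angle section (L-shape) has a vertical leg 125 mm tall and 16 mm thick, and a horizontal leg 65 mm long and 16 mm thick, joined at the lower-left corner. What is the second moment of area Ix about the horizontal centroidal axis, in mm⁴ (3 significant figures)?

Ix ≈ 4.29 × 10⁶ mm⁴

Treat the section as a set of non-overlapping primitives; coordinates are from the bounding-box lower-left.
Vertical leg: 16 × 125, A = 2 000 mm², y = 62.5 mm, Ī = 2 604 167 mm⁴.
Horizontal leg (remainder): 49 × 16, A = 784 mm², y = 8 mm, Ī = 16 725 mm⁴.
Centroid: ȳ = ΣA·y / ΣA = 47.152 mm.
Transfer each piece to the horizontal centroidal axis using Ī + A·d² with d = y − 47.152:
  vertical leg: d = 15.348 mm → contributes +3 075 271 mm⁴
  horizontal leg (remainder): d = -39.152 mm → contributes +1 218 521 mm⁴
Total I = 4 293 791 mm⁴.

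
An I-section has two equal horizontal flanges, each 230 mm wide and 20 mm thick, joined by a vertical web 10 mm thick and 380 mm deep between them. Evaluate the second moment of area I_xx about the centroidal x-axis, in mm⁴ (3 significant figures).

I_xx ≈ 4.14 × 10⁸ mm⁴

Decompose the section into non-overlapping parts with the origin at the bottom-left of its bounding rectangle.
Bottom flange: 230 × 20, A = 4 600 mm², y = 10 mm, Ī = 153 333 mm⁴.
Web: 10 × 380, A = 3 800 mm², y = 210 mm, Ī = 45 726 667 mm⁴.
Top flange: 230 × 20, A = 4 600 mm², y = 410 mm, Ī = 153 333 mm⁴.
By symmetry the centroid is at mid-height, ȳ = 210 mm.
Transfer each piece to the centroidal x-axis using Ī + A·d² with d = y − 210:
  bottom flange: d = -200 mm → contributes +184 153 333 mm⁴
  web: d = 0 mm → contributes +45 726 667 mm⁴
  top flange: d = 200 mm → contributes +184 153 333 mm⁴
Total I = 414 033 333 mm⁴.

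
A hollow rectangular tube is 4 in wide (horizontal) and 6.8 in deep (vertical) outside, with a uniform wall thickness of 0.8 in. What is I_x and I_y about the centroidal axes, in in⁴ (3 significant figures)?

Decompose the section into non-overlapping parts with the origin at the bottom-left of its bounding rectangle.
Outer rectangle: 4 × 6.8, A = 27.2 in², y = 3.4 in, Ī = 104.81 in⁴.
Inner void (subtracted): 2.4 × 5.2, A = 12.48 in², y = 3.4 in, Ī = 28.122 in⁴.
By symmetry the centroid is at mid-height, ȳ = 3.4 in.
All pieces are centred on the centroidal x-axis, so I = ΣĪ (holes subtracted) = 76.689 in⁴.
Repeating about the centroidal y-axis gives I_y = 30.276 in⁴.

I_x ≈ 76.7 in⁴, I_y ≈ 30.3 in⁴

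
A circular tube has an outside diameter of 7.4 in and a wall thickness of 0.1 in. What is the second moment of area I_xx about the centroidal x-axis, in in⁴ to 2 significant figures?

I_xx ≈ 15 in⁴

Decompose the section into non-overlapping parts with the origin at the bottom-left of its bounding rectangle.
Outer circle: ⌀7.4, A = 43.01 in², y = 3.7 in, Ī = 147.2 in⁴.
Bore (subtracted): ⌀7.2, A = 40.72 in², y = 3.7 in, Ī = 131.9 in⁴.
By symmetry the centroid is at mid-height, ȳ = 3.7 in.
All pieces are centred on the centroidal x-axis, so I = ΣĪ (holes subtracted) = 15.28 in⁴.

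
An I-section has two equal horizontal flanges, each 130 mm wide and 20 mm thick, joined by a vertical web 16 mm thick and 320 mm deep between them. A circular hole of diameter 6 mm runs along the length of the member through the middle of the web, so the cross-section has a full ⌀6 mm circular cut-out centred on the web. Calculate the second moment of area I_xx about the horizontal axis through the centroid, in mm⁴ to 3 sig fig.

Treat the section as a set of non-overlapping primitives; coordinates are from the bounding-box lower-left.
Bottom flange: 130 × 20, A = 2 600 mm², y = 10 mm, Ī = 86 667 mm⁴.
Web: 16 × 320, A = 5 120 mm², y = 180 mm, Ī = 43 690 667 mm⁴.
Top flange: 130 × 20, A = 2 600 mm², y = 350 mm, Ī = 86 667 mm⁴.
Hole (subtracted): ⌀6, A = 28.274 mm², y = 180 mm, Ī = 63.617 mm⁴.
By symmetry the centroid is at mid-height, ȳ = 180 mm.
Transfer each piece to the horizontal axis through the centroid using Ī + A·d² with d = y − 180:
  bottom flange: d = -170 mm → contributes +75 226 667 mm⁴
  web: d = 0 mm → contributes +43 690 667 mm⁴
  top flange: d = 170 mm → contributes +75 226 667 mm⁴
  hole: d = 0 mm → contributes −63.617 mm⁴
Total I = 194 143 936 mm⁴.

I_xx ≈ 1.94 × 10⁸ mm⁴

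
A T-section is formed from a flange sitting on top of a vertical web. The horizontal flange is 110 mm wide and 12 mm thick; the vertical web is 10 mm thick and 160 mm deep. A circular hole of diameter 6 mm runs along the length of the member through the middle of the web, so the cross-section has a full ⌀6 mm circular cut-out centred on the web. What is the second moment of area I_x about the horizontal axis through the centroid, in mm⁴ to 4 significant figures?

Split into non-overlapping primitives; take the origin at the lower-left of the bounding box.
Flange: 110 × 12, A = 1 320 mm², y = 166 mm, Ī = 15 840 mm⁴.
Web: 10 × 160, A = 1 600 mm², y = 80 mm, Ī = 3 413 333 mm⁴.
Hole (subtracted): ⌀6, A = 28.2743 mm², y = 80 mm, Ī = 63.6173 mm⁴.
Centroid: ȳ = ΣA·y / ΣA = 119.257 mm.
Transfer each piece to the horizontal axis through the centroid using Ī + A·d² with d = y − 119.257:
  flange: d = 46.7432 mm → contributes +2 899 939 mm⁴
  web: d = -39.2568 mm → contributes +5 879 092 mm⁴
  hole: d = -39.2568 mm → contributes −43637.2 mm⁴
Total I = 8 735 394 mm⁴.

I_x ≈ 8.735 × 10⁶ mm⁴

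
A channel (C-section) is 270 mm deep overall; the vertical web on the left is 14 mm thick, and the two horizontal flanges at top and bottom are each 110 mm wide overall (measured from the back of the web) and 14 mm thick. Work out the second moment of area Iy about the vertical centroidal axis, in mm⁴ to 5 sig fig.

Iy ≈ 6.8781 × 10⁶ mm⁴

Split into non-overlapping primitives; take the origin at the lower-left of the bounding box.
Web: 14 × 270, A = 3 780 mm², x = 7 mm, Ī = 61 740 mm⁴.
Top flange (beyond web): 96 × 14, A = 1 344 mm², x = 62 mm, Ī = 1 032 192 mm⁴.
Bottom flange (beyond web): 96 × 14, A = 1 344 mm², x = 62 mm, Ī = 1 032 192 mm⁴.
Centroid: x̄ = ΣA·x / ΣA = 29.85714 mm.
Transfer each piece to the vertical centroidal axis using Ī + A·d² with d = x − 29.85714:
  web: d = -22.85714 mm → contributes +2 036 597 mm⁴
  top flange (beyond web): d = 32.14286 mm → contributes +2 420 763 mm⁴
  bottom flange (beyond web): d = 32.14286 mm → contributes +2 420 763 mm⁴
Total I = 6 878 124 mm⁴.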